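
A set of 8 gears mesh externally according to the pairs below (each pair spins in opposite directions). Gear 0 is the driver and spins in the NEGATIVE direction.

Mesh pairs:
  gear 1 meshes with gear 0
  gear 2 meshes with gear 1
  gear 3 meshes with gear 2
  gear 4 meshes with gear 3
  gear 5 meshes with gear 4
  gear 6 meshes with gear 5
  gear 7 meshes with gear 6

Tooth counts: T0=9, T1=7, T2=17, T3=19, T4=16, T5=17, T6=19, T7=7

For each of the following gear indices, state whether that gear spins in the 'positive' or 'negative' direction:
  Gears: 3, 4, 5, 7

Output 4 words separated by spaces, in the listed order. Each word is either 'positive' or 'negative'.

Answer: positive negative positive positive

Derivation:
Gear 0 (driver): negative (depth 0)
  gear 1: meshes with gear 0 -> depth 1 -> positive (opposite of gear 0)
  gear 2: meshes with gear 1 -> depth 2 -> negative (opposite of gear 1)
  gear 3: meshes with gear 2 -> depth 3 -> positive (opposite of gear 2)
  gear 4: meshes with gear 3 -> depth 4 -> negative (opposite of gear 3)
  gear 5: meshes with gear 4 -> depth 5 -> positive (opposite of gear 4)
  gear 6: meshes with gear 5 -> depth 6 -> negative (opposite of gear 5)
  gear 7: meshes with gear 6 -> depth 7 -> positive (opposite of gear 6)
Queried indices 3, 4, 5, 7 -> positive, negative, positive, positive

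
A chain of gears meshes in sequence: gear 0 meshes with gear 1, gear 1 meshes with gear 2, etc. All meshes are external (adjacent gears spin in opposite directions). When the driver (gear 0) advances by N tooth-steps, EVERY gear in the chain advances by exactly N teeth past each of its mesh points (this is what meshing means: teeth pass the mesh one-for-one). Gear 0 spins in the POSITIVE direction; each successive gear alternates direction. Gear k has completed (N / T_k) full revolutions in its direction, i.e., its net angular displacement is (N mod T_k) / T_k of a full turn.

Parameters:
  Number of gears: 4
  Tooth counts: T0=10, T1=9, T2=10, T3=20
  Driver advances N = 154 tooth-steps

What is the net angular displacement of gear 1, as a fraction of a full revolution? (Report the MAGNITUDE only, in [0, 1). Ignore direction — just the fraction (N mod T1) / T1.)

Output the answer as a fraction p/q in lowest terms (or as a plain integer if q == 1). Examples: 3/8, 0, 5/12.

Chain of 4 gears, tooth counts: [10, 9, 10, 20]
  gear 0: T0=10, direction=positive, advance = 154 mod 10 = 4 teeth = 4/10 turn
  gear 1: T1=9, direction=negative, advance = 154 mod 9 = 1 teeth = 1/9 turn
  gear 2: T2=10, direction=positive, advance = 154 mod 10 = 4 teeth = 4/10 turn
  gear 3: T3=20, direction=negative, advance = 154 mod 20 = 14 teeth = 14/20 turn
Gear 1: 154 mod 9 = 1
Fraction = 1 / 9 = 1/9 (gcd(1,9)=1) = 1/9

Answer: 1/9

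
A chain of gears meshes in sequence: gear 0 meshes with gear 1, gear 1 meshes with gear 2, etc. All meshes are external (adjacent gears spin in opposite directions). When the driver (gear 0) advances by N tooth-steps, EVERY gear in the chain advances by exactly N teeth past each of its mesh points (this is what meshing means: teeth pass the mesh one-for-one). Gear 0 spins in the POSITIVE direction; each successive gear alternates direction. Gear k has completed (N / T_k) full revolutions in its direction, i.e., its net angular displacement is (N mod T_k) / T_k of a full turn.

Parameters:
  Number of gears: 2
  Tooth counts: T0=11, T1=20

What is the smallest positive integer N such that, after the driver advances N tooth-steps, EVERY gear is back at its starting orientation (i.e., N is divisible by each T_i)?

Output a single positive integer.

Answer: 220

Derivation:
Gear k returns to start when N is a multiple of T_k.
All gears at start simultaneously when N is a common multiple of [11, 20]; the smallest such N is lcm(11, 20).
Start: lcm = T0 = 11
Fold in T1=20: gcd(11, 20) = 1; lcm(11, 20) = 11 * 20 / 1 = 220 / 1 = 220
Full cycle length = 220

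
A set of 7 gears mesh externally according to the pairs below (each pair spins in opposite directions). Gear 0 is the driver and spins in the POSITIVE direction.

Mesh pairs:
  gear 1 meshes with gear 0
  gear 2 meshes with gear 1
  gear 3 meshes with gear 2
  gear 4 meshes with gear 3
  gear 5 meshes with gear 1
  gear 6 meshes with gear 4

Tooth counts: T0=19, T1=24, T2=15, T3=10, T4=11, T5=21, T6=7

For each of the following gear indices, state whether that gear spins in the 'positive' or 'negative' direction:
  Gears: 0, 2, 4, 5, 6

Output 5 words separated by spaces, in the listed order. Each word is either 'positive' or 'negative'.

Answer: positive positive positive positive negative

Derivation:
Gear 0 (driver): positive (depth 0)
  gear 1: meshes with gear 0 -> depth 1 -> negative (opposite of gear 0)
  gear 2: meshes with gear 1 -> depth 2 -> positive (opposite of gear 1)
  gear 3: meshes with gear 2 -> depth 3 -> negative (opposite of gear 2)
  gear 4: meshes with gear 3 -> depth 4 -> positive (opposite of gear 3)
  gear 5: meshes with gear 1 -> depth 2 -> positive (opposite of gear 1)
  gear 6: meshes with gear 4 -> depth 5 -> negative (opposite of gear 4)
Queried indices 0, 2, 4, 5, 6 -> positive, positive, positive, positive, negative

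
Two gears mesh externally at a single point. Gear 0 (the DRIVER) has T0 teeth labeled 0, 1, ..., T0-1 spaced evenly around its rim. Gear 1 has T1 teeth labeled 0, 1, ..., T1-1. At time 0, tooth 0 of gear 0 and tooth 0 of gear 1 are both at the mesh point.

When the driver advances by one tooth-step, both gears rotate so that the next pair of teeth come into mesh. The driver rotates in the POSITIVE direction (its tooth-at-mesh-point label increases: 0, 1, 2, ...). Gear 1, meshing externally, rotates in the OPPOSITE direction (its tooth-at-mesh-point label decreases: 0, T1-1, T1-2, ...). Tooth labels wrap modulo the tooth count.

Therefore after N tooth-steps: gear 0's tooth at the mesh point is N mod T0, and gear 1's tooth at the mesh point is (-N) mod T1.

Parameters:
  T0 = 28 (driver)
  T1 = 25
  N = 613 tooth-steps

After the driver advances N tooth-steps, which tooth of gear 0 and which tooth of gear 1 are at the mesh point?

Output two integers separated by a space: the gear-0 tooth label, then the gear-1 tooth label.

Gear 0 (driver, T0=28): tooth at mesh = N mod T0
  613 = 21 * 28 + 25, so 613 mod 28 = 25
  gear 0 tooth = 25
Gear 1 (driven, T1=25): tooth at mesh = (-N) mod T1
  613 = 24 * 25 + 13, so 613 mod 25 = 13
  (-613) mod 25 = (-13) mod 25 = 25 - 13 = 12
Mesh after 613 steps: gear-0 tooth 25 meets gear-1 tooth 12

Answer: 25 12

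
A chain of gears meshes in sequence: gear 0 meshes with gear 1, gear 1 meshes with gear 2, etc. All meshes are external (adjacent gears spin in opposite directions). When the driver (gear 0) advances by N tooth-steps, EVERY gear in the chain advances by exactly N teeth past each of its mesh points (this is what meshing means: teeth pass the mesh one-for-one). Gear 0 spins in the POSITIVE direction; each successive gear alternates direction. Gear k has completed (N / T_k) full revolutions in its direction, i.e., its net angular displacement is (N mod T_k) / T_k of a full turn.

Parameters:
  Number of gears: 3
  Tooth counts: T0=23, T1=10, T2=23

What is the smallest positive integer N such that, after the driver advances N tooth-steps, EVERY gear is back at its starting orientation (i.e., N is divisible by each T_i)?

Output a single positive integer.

Gear k returns to start when N is a multiple of T_k.
All gears at start simultaneously when N is a common multiple of [23, 10, 23]; the smallest such N is lcm(23, 10, 23).
Start: lcm = T0 = 23
Fold in T1=10: gcd(23, 10) = 1; lcm(23, 10) = 23 * 10 / 1 = 230 / 1 = 230
Fold in T2=23: gcd(230, 23) = 23; lcm(230, 23) = 230 * 23 / 23 = 5290 / 23 = 230
Full cycle length = 230

Answer: 230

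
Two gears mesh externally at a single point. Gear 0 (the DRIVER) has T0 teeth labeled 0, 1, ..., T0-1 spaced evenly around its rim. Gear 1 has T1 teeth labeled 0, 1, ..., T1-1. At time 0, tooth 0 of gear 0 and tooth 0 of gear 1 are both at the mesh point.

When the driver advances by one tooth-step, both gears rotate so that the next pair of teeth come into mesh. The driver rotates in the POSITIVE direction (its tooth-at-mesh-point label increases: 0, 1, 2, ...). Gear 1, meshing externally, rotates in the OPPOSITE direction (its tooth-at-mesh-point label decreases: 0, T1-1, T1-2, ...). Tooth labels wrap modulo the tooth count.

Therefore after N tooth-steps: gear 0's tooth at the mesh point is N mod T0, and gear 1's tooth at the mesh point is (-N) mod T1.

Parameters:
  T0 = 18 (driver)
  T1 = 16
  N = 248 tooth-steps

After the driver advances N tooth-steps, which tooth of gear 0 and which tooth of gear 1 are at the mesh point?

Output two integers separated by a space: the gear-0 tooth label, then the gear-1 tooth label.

Answer: 14 8

Derivation:
Gear 0 (driver, T0=18): tooth at mesh = N mod T0
  248 = 13 * 18 + 14, so 248 mod 18 = 14
  gear 0 tooth = 14
Gear 1 (driven, T1=16): tooth at mesh = (-N) mod T1
  248 = 15 * 16 + 8, so 248 mod 16 = 8
  (-248) mod 16 = (-8) mod 16 = 16 - 8 = 8
Mesh after 248 steps: gear-0 tooth 14 meets gear-1 tooth 8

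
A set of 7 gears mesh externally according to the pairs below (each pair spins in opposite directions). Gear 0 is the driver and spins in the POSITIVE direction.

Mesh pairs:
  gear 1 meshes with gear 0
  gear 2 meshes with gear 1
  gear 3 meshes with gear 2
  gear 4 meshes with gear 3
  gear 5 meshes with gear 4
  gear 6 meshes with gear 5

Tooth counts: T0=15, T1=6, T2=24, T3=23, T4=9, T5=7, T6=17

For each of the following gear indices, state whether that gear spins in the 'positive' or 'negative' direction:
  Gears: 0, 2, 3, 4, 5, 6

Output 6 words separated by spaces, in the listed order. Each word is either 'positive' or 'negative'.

Gear 0 (driver): positive (depth 0)
  gear 1: meshes with gear 0 -> depth 1 -> negative (opposite of gear 0)
  gear 2: meshes with gear 1 -> depth 2 -> positive (opposite of gear 1)
  gear 3: meshes with gear 2 -> depth 3 -> negative (opposite of gear 2)
  gear 4: meshes with gear 3 -> depth 4 -> positive (opposite of gear 3)
  gear 5: meshes with gear 4 -> depth 5 -> negative (opposite of gear 4)
  gear 6: meshes with gear 5 -> depth 6 -> positive (opposite of gear 5)
Queried indices 0, 2, 3, 4, 5, 6 -> positive, positive, negative, positive, negative, positive

Answer: positive positive negative positive negative positive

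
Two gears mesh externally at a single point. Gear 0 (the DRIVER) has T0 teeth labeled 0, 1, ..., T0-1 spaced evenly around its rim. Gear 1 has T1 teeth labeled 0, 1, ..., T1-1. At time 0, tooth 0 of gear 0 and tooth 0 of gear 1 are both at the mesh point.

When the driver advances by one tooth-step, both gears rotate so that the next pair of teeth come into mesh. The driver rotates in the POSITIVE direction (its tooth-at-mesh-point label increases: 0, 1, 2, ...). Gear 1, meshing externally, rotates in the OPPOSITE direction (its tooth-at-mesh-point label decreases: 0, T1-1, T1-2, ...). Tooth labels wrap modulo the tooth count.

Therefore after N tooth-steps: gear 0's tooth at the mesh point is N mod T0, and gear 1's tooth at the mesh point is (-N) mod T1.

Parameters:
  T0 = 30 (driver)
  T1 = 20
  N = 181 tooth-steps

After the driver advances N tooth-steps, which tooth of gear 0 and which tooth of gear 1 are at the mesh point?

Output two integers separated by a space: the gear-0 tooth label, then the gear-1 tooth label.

Answer: 1 19

Derivation:
Gear 0 (driver, T0=30): tooth at mesh = N mod T0
  181 = 6 * 30 + 1, so 181 mod 30 = 1
  gear 0 tooth = 1
Gear 1 (driven, T1=20): tooth at mesh = (-N) mod T1
  181 = 9 * 20 + 1, so 181 mod 20 = 1
  (-181) mod 20 = (-1) mod 20 = 20 - 1 = 19
Mesh after 181 steps: gear-0 tooth 1 meets gear-1 tooth 19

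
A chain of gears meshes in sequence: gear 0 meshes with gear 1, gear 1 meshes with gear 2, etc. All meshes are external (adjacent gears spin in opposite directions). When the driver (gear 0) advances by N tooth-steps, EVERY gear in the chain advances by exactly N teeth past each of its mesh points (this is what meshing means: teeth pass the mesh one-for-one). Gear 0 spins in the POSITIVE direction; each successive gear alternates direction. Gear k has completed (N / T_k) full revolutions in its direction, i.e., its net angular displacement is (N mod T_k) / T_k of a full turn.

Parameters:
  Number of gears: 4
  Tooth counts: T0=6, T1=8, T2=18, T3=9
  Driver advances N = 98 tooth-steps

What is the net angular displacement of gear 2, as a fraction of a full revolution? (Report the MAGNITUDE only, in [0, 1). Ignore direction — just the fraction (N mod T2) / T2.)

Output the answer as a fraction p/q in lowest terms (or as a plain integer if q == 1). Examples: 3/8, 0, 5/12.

Answer: 4/9

Derivation:
Chain of 4 gears, tooth counts: [6, 8, 18, 9]
  gear 0: T0=6, direction=positive, advance = 98 mod 6 = 2 teeth = 2/6 turn
  gear 1: T1=8, direction=negative, advance = 98 mod 8 = 2 teeth = 2/8 turn
  gear 2: T2=18, direction=positive, advance = 98 mod 18 = 8 teeth = 8/18 turn
  gear 3: T3=9, direction=negative, advance = 98 mod 9 = 8 teeth = 8/9 turn
Gear 2: 98 mod 18 = 8
Fraction = 8 / 18 = 4/9 (gcd(8,18)=2) = 4/9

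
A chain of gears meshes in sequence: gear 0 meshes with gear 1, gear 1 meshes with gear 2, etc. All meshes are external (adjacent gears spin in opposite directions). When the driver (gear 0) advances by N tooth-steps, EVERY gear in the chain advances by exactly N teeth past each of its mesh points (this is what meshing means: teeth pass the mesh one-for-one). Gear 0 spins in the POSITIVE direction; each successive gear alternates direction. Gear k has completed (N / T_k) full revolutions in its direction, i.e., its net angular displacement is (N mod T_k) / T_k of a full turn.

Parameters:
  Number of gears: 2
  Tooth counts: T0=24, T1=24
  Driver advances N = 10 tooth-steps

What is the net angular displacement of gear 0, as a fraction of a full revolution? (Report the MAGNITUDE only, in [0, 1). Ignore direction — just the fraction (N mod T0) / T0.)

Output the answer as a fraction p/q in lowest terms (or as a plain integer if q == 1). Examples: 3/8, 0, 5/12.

Answer: 5/12

Derivation:
Chain of 2 gears, tooth counts: [24, 24]
  gear 0: T0=24, direction=positive, advance = 10 mod 24 = 10 teeth = 10/24 turn
  gear 1: T1=24, direction=negative, advance = 10 mod 24 = 10 teeth = 10/24 turn
Gear 0: 10 mod 24 = 10
Fraction = 10 / 24 = 5/12 (gcd(10,24)=2) = 5/12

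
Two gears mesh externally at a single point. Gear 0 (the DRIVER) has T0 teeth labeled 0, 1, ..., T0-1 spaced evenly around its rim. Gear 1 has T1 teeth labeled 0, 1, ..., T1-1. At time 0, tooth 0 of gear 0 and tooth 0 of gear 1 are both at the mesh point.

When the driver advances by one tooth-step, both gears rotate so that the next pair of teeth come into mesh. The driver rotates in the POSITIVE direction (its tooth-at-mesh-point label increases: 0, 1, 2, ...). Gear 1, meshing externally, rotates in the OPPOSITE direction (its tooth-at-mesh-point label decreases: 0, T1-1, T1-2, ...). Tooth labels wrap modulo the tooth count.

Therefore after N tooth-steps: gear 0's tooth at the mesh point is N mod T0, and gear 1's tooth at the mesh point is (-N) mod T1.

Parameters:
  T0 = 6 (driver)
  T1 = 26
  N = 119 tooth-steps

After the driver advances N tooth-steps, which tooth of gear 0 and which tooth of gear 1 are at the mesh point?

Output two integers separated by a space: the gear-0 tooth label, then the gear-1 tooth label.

Gear 0 (driver, T0=6): tooth at mesh = N mod T0
  119 = 19 * 6 + 5, so 119 mod 6 = 5
  gear 0 tooth = 5
Gear 1 (driven, T1=26): tooth at mesh = (-N) mod T1
  119 = 4 * 26 + 15, so 119 mod 26 = 15
  (-119) mod 26 = (-15) mod 26 = 26 - 15 = 11
Mesh after 119 steps: gear-0 tooth 5 meets gear-1 tooth 11

Answer: 5 11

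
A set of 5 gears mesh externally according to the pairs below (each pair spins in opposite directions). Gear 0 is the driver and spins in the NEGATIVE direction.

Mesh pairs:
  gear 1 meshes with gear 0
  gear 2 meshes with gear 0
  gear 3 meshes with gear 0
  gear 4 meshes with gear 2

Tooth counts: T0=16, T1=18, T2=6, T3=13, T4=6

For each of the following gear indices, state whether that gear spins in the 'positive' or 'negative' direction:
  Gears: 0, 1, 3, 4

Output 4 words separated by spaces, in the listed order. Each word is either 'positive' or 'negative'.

Answer: negative positive positive negative

Derivation:
Gear 0 (driver): negative (depth 0)
  gear 1: meshes with gear 0 -> depth 1 -> positive (opposite of gear 0)
  gear 2: meshes with gear 0 -> depth 1 -> positive (opposite of gear 0)
  gear 3: meshes with gear 0 -> depth 1 -> positive (opposite of gear 0)
  gear 4: meshes with gear 2 -> depth 2 -> negative (opposite of gear 2)
Queried indices 0, 1, 3, 4 -> negative, positive, positive, negative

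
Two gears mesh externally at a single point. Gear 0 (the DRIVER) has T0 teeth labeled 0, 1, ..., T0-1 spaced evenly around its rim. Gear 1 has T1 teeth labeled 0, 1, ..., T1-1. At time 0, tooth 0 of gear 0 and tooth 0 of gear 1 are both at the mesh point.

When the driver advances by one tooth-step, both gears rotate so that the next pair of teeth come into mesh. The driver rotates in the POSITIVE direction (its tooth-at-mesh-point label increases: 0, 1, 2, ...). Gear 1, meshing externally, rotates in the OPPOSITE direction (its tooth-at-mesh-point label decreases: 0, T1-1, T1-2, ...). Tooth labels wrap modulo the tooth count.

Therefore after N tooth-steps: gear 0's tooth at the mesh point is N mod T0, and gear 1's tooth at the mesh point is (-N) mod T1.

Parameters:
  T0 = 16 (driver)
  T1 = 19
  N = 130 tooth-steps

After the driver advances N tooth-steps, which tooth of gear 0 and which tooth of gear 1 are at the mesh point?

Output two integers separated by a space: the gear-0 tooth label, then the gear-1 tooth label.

Gear 0 (driver, T0=16): tooth at mesh = N mod T0
  130 = 8 * 16 + 2, so 130 mod 16 = 2
  gear 0 tooth = 2
Gear 1 (driven, T1=19): tooth at mesh = (-N) mod T1
  130 = 6 * 19 + 16, so 130 mod 19 = 16
  (-130) mod 19 = (-16) mod 19 = 19 - 16 = 3
Mesh after 130 steps: gear-0 tooth 2 meets gear-1 tooth 3

Answer: 2 3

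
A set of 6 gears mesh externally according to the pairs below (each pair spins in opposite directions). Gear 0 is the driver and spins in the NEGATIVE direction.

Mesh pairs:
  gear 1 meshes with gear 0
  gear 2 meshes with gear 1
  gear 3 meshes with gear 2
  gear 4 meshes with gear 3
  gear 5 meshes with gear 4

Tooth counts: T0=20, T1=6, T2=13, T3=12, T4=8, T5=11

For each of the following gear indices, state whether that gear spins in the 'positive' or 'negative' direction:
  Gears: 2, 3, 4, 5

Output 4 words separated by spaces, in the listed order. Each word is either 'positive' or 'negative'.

Gear 0 (driver): negative (depth 0)
  gear 1: meshes with gear 0 -> depth 1 -> positive (opposite of gear 0)
  gear 2: meshes with gear 1 -> depth 2 -> negative (opposite of gear 1)
  gear 3: meshes with gear 2 -> depth 3 -> positive (opposite of gear 2)
  gear 4: meshes with gear 3 -> depth 4 -> negative (opposite of gear 3)
  gear 5: meshes with gear 4 -> depth 5 -> positive (opposite of gear 4)
Queried indices 2, 3, 4, 5 -> negative, positive, negative, positive

Answer: negative positive negative positive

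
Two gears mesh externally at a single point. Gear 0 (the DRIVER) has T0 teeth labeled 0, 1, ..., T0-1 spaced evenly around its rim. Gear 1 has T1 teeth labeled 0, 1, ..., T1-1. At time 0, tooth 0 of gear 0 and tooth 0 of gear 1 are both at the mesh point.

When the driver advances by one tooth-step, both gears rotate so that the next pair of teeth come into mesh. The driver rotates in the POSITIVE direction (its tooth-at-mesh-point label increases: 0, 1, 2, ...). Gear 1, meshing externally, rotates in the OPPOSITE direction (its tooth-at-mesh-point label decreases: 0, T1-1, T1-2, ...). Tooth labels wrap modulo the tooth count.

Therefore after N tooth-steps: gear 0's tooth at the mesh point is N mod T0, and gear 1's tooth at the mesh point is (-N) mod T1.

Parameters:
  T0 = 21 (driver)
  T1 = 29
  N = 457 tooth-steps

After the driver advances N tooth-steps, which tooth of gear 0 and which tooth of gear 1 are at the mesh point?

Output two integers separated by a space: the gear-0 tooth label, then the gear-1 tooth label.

Answer: 16 7

Derivation:
Gear 0 (driver, T0=21): tooth at mesh = N mod T0
  457 = 21 * 21 + 16, so 457 mod 21 = 16
  gear 0 tooth = 16
Gear 1 (driven, T1=29): tooth at mesh = (-N) mod T1
  457 = 15 * 29 + 22, so 457 mod 29 = 22
  (-457) mod 29 = (-22) mod 29 = 29 - 22 = 7
Mesh after 457 steps: gear-0 tooth 16 meets gear-1 tooth 7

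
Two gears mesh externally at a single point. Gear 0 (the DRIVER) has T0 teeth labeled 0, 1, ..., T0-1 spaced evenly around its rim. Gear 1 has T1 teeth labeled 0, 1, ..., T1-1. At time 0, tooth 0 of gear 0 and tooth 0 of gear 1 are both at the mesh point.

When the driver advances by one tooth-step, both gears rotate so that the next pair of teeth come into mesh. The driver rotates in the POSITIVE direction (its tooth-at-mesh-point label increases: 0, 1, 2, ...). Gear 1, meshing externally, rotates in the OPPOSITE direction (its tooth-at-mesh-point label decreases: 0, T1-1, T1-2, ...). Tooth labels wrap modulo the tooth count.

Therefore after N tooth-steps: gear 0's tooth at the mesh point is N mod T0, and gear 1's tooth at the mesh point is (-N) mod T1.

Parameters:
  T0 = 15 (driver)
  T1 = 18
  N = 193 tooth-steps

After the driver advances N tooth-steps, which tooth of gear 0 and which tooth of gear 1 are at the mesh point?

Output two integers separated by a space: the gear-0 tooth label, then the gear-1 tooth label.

Answer: 13 5

Derivation:
Gear 0 (driver, T0=15): tooth at mesh = N mod T0
  193 = 12 * 15 + 13, so 193 mod 15 = 13
  gear 0 tooth = 13
Gear 1 (driven, T1=18): tooth at mesh = (-N) mod T1
  193 = 10 * 18 + 13, so 193 mod 18 = 13
  (-193) mod 18 = (-13) mod 18 = 18 - 13 = 5
Mesh after 193 steps: gear-0 tooth 13 meets gear-1 tooth 5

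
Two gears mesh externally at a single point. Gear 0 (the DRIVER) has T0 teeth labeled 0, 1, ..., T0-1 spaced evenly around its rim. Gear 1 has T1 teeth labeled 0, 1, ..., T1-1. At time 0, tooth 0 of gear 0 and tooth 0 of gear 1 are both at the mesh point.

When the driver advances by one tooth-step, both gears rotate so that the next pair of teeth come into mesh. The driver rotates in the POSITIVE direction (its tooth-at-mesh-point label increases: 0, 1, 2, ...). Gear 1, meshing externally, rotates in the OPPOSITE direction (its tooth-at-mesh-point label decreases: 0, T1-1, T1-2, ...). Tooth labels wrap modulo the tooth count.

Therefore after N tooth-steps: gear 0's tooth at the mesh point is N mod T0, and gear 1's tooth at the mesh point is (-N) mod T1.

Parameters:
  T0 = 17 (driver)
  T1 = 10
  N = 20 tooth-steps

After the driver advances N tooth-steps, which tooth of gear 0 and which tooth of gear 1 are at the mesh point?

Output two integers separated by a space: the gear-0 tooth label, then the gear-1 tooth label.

Answer: 3 0

Derivation:
Gear 0 (driver, T0=17): tooth at mesh = N mod T0
  20 = 1 * 17 + 3, so 20 mod 17 = 3
  gear 0 tooth = 3
Gear 1 (driven, T1=10): tooth at mesh = (-N) mod T1
  20 = 2 * 10 + 0, so 20 mod 10 = 0
  (-20) mod 10 = 0
Mesh after 20 steps: gear-0 tooth 3 meets gear-1 tooth 0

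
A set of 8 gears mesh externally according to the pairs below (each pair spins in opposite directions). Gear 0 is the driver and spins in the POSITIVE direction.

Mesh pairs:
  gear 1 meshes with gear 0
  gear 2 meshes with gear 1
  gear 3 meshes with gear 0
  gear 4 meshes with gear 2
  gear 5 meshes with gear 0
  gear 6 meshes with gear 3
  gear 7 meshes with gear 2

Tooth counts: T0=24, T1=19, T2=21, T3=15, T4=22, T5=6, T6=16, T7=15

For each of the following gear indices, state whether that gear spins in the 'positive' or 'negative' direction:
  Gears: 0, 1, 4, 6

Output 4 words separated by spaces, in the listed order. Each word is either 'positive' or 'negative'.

Gear 0 (driver): positive (depth 0)
  gear 1: meshes with gear 0 -> depth 1 -> negative (opposite of gear 0)
  gear 2: meshes with gear 1 -> depth 2 -> positive (opposite of gear 1)
  gear 3: meshes with gear 0 -> depth 1 -> negative (opposite of gear 0)
  gear 4: meshes with gear 2 -> depth 3 -> negative (opposite of gear 2)
  gear 5: meshes with gear 0 -> depth 1 -> negative (opposite of gear 0)
  gear 6: meshes with gear 3 -> depth 2 -> positive (opposite of gear 3)
  gear 7: meshes with gear 2 -> depth 3 -> negative (opposite of gear 2)
Queried indices 0, 1, 4, 6 -> positive, negative, negative, positive

Answer: positive negative negative positive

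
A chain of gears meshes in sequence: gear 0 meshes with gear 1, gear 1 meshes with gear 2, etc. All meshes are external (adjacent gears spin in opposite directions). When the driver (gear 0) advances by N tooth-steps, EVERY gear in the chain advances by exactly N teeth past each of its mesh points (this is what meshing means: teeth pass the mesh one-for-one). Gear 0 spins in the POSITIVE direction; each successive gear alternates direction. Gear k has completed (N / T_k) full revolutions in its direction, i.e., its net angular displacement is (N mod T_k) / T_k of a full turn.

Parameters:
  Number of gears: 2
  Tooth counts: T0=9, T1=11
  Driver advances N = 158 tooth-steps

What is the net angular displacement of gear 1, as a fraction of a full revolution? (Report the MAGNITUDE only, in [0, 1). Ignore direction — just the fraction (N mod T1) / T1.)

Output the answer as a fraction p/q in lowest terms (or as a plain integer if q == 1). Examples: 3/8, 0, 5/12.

Chain of 2 gears, tooth counts: [9, 11]
  gear 0: T0=9, direction=positive, advance = 158 mod 9 = 5 teeth = 5/9 turn
  gear 1: T1=11, direction=negative, advance = 158 mod 11 = 4 teeth = 4/11 turn
Gear 1: 158 mod 11 = 4
Fraction = 4 / 11 = 4/11 (gcd(4,11)=1) = 4/11

Answer: 4/11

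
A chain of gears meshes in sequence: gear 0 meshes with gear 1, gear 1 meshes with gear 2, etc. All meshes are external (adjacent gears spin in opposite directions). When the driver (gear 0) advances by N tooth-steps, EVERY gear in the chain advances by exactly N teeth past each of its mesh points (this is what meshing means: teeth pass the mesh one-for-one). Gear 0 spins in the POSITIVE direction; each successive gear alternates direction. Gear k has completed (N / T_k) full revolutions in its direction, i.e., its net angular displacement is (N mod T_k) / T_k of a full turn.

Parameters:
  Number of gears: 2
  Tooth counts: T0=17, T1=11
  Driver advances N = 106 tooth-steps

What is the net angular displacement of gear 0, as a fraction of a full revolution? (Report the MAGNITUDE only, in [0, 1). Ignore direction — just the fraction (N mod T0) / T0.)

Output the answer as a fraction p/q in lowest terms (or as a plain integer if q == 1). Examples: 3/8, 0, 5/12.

Answer: 4/17

Derivation:
Chain of 2 gears, tooth counts: [17, 11]
  gear 0: T0=17, direction=positive, advance = 106 mod 17 = 4 teeth = 4/17 turn
  gear 1: T1=11, direction=negative, advance = 106 mod 11 = 7 teeth = 7/11 turn
Gear 0: 106 mod 17 = 4
Fraction = 4 / 17 = 4/17 (gcd(4,17)=1) = 4/17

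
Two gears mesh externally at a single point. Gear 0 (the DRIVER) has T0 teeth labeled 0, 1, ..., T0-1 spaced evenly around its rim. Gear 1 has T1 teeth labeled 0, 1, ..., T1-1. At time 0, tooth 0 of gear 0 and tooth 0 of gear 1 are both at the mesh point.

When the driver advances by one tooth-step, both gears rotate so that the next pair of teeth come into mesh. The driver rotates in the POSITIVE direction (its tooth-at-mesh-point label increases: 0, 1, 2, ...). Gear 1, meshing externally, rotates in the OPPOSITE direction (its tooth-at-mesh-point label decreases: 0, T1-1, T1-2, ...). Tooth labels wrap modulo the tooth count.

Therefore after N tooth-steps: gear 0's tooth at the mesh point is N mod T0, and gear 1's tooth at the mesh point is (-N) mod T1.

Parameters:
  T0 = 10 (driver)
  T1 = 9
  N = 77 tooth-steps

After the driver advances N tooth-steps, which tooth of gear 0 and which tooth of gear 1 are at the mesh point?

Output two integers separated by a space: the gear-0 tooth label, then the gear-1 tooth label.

Gear 0 (driver, T0=10): tooth at mesh = N mod T0
  77 = 7 * 10 + 7, so 77 mod 10 = 7
  gear 0 tooth = 7
Gear 1 (driven, T1=9): tooth at mesh = (-N) mod T1
  77 = 8 * 9 + 5, so 77 mod 9 = 5
  (-77) mod 9 = (-5) mod 9 = 9 - 5 = 4
Mesh after 77 steps: gear-0 tooth 7 meets gear-1 tooth 4

Answer: 7 4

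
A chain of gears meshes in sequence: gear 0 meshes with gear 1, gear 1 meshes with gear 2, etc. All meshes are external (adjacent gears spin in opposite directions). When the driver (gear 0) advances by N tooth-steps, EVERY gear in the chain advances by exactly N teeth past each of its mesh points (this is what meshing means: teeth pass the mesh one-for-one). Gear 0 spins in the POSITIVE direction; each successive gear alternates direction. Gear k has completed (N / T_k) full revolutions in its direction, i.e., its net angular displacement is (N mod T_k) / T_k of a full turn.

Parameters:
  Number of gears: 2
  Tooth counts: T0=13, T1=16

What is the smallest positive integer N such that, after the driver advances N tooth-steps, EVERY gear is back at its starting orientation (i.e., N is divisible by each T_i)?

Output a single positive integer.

Answer: 208

Derivation:
Gear k returns to start when N is a multiple of T_k.
All gears at start simultaneously when N is a common multiple of [13, 16]; the smallest such N is lcm(13, 16).
Start: lcm = T0 = 13
Fold in T1=16: gcd(13, 16) = 1; lcm(13, 16) = 13 * 16 / 1 = 208 / 1 = 208
Full cycle length = 208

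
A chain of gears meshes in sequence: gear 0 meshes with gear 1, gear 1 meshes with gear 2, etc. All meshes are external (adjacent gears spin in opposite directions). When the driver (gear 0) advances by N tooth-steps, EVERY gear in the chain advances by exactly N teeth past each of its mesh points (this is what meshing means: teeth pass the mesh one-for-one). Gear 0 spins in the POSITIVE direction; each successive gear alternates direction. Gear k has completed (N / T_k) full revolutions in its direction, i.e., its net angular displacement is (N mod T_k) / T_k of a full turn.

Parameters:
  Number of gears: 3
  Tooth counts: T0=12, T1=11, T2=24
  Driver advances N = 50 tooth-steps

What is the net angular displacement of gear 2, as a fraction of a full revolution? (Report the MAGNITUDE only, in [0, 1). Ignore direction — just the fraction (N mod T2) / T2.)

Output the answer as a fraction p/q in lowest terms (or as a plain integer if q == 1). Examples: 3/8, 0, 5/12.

Chain of 3 gears, tooth counts: [12, 11, 24]
  gear 0: T0=12, direction=positive, advance = 50 mod 12 = 2 teeth = 2/12 turn
  gear 1: T1=11, direction=negative, advance = 50 mod 11 = 6 teeth = 6/11 turn
  gear 2: T2=24, direction=positive, advance = 50 mod 24 = 2 teeth = 2/24 turn
Gear 2: 50 mod 24 = 2
Fraction = 2 / 24 = 1/12 (gcd(2,24)=2) = 1/12

Answer: 1/12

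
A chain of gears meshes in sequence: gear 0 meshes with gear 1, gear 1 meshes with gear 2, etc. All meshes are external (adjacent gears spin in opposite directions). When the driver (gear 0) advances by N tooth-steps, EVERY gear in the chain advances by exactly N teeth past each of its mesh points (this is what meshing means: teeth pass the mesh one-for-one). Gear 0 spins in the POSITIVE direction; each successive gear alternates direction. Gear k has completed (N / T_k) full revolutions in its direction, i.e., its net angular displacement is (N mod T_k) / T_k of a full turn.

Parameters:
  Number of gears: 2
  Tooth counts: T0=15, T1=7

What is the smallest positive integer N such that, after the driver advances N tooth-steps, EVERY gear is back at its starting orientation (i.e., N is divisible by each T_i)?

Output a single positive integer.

Answer: 105

Derivation:
Gear k returns to start when N is a multiple of T_k.
All gears at start simultaneously when N is a common multiple of [15, 7]; the smallest such N is lcm(15, 7).
Start: lcm = T0 = 15
Fold in T1=7: gcd(15, 7) = 1; lcm(15, 7) = 15 * 7 / 1 = 105 / 1 = 105
Full cycle length = 105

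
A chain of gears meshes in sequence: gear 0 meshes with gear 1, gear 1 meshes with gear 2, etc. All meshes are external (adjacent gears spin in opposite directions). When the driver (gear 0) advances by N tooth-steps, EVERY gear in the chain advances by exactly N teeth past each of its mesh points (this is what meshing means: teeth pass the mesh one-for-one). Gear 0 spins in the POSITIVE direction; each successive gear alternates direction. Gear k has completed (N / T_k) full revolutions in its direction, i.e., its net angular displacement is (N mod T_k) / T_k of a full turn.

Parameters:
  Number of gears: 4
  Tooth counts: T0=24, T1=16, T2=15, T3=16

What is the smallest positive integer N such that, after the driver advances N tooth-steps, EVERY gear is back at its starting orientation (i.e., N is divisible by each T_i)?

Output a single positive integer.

Gear k returns to start when N is a multiple of T_k.
All gears at start simultaneously when N is a common multiple of [24, 16, 15, 16]; the smallest such N is lcm(24, 16, 15, 16).
Start: lcm = T0 = 24
Fold in T1=16: gcd(24, 16) = 8; lcm(24, 16) = 24 * 16 / 8 = 384 / 8 = 48
Fold in T2=15: gcd(48, 15) = 3; lcm(48, 15) = 48 * 15 / 3 = 720 / 3 = 240
Fold in T3=16: gcd(240, 16) = 16; lcm(240, 16) = 240 * 16 / 16 = 3840 / 16 = 240
Full cycle length = 240

Answer: 240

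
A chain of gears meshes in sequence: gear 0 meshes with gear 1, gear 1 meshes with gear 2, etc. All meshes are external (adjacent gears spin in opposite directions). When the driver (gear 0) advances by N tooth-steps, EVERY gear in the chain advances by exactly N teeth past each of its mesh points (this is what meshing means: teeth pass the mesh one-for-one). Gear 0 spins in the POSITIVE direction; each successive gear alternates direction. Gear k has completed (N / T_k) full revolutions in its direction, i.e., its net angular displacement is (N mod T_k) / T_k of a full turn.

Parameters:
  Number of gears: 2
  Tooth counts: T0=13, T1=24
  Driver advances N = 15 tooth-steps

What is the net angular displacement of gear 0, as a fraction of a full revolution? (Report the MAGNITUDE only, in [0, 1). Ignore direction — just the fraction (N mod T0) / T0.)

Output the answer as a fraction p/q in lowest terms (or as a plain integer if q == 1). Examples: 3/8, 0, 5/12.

Answer: 2/13

Derivation:
Chain of 2 gears, tooth counts: [13, 24]
  gear 0: T0=13, direction=positive, advance = 15 mod 13 = 2 teeth = 2/13 turn
  gear 1: T1=24, direction=negative, advance = 15 mod 24 = 15 teeth = 15/24 turn
Gear 0: 15 mod 13 = 2
Fraction = 2 / 13 = 2/13 (gcd(2,13)=1) = 2/13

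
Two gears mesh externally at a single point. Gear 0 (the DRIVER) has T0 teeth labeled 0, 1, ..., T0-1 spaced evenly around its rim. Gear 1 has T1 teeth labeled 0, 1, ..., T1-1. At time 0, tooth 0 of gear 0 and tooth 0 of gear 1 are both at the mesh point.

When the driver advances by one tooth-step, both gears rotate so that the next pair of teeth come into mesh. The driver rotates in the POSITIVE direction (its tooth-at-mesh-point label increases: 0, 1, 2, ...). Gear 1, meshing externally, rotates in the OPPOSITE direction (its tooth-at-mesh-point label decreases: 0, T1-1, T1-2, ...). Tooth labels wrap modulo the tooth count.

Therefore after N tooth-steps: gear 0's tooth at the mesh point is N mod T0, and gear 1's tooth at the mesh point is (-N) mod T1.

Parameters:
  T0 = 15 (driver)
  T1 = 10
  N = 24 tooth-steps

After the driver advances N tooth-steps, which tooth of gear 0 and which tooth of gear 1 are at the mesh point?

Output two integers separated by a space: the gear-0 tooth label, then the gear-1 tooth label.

Gear 0 (driver, T0=15): tooth at mesh = N mod T0
  24 = 1 * 15 + 9, so 24 mod 15 = 9
  gear 0 tooth = 9
Gear 1 (driven, T1=10): tooth at mesh = (-N) mod T1
  24 = 2 * 10 + 4, so 24 mod 10 = 4
  (-24) mod 10 = (-4) mod 10 = 10 - 4 = 6
Mesh after 24 steps: gear-0 tooth 9 meets gear-1 tooth 6

Answer: 9 6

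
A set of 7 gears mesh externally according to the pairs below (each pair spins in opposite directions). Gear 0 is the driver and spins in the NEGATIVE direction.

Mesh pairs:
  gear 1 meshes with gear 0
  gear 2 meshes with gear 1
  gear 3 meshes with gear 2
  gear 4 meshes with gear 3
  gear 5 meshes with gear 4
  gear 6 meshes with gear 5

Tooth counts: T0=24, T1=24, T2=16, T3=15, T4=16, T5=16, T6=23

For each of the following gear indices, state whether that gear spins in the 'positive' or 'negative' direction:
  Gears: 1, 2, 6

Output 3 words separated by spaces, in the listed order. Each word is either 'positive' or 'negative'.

Answer: positive negative negative

Derivation:
Gear 0 (driver): negative (depth 0)
  gear 1: meshes with gear 0 -> depth 1 -> positive (opposite of gear 0)
  gear 2: meshes with gear 1 -> depth 2 -> negative (opposite of gear 1)
  gear 3: meshes with gear 2 -> depth 3 -> positive (opposite of gear 2)
  gear 4: meshes with gear 3 -> depth 4 -> negative (opposite of gear 3)
  gear 5: meshes with gear 4 -> depth 5 -> positive (opposite of gear 4)
  gear 6: meshes with gear 5 -> depth 6 -> negative (opposite of gear 5)
Queried indices 1, 2, 6 -> positive, negative, negative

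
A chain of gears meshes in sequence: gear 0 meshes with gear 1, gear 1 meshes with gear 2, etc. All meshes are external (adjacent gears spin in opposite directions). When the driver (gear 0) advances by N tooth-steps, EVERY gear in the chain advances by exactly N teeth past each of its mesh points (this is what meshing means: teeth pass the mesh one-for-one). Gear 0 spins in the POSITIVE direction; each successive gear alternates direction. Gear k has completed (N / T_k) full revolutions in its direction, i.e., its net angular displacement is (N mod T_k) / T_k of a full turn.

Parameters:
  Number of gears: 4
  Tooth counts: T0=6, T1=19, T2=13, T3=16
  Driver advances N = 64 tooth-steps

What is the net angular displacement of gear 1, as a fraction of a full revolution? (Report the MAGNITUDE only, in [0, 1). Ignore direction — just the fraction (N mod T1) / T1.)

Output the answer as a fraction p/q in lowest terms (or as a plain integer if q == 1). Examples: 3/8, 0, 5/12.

Chain of 4 gears, tooth counts: [6, 19, 13, 16]
  gear 0: T0=6, direction=positive, advance = 64 mod 6 = 4 teeth = 4/6 turn
  gear 1: T1=19, direction=negative, advance = 64 mod 19 = 7 teeth = 7/19 turn
  gear 2: T2=13, direction=positive, advance = 64 mod 13 = 12 teeth = 12/13 turn
  gear 3: T3=16, direction=negative, advance = 64 mod 16 = 0 teeth = 0/16 turn
Gear 1: 64 mod 19 = 7
Fraction = 7 / 19 = 7/19 (gcd(7,19)=1) = 7/19

Answer: 7/19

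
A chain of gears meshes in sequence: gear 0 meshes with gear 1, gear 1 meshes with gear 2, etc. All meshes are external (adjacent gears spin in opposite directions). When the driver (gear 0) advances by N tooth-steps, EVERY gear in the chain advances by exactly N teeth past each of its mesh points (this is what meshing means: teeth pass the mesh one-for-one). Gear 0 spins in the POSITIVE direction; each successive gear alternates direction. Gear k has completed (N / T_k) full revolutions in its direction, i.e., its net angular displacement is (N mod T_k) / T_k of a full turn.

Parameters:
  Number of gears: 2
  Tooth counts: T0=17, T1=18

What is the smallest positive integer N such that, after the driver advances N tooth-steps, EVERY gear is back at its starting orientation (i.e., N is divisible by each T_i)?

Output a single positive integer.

Gear k returns to start when N is a multiple of T_k.
All gears at start simultaneously when N is a common multiple of [17, 18]; the smallest such N is lcm(17, 18).
Start: lcm = T0 = 17
Fold in T1=18: gcd(17, 18) = 1; lcm(17, 18) = 17 * 18 / 1 = 306 / 1 = 306
Full cycle length = 306

Answer: 306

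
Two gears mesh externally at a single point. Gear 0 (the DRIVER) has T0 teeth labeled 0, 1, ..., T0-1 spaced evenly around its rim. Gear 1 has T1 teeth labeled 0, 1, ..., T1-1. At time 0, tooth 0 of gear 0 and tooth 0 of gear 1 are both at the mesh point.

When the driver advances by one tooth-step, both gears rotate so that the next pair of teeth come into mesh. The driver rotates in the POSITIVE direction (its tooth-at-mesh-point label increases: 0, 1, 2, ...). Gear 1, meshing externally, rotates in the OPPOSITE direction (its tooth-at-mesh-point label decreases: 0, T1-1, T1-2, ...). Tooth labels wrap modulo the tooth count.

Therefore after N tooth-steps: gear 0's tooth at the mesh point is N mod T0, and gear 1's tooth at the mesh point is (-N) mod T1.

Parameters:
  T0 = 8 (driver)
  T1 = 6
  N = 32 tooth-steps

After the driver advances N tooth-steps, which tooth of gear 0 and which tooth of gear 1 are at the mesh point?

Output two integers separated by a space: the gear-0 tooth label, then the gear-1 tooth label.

Answer: 0 4

Derivation:
Gear 0 (driver, T0=8): tooth at mesh = N mod T0
  32 = 4 * 8 + 0, so 32 mod 8 = 0
  gear 0 tooth = 0
Gear 1 (driven, T1=6): tooth at mesh = (-N) mod T1
  32 = 5 * 6 + 2, so 32 mod 6 = 2
  (-32) mod 6 = (-2) mod 6 = 6 - 2 = 4
Mesh after 32 steps: gear-0 tooth 0 meets gear-1 tooth 4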